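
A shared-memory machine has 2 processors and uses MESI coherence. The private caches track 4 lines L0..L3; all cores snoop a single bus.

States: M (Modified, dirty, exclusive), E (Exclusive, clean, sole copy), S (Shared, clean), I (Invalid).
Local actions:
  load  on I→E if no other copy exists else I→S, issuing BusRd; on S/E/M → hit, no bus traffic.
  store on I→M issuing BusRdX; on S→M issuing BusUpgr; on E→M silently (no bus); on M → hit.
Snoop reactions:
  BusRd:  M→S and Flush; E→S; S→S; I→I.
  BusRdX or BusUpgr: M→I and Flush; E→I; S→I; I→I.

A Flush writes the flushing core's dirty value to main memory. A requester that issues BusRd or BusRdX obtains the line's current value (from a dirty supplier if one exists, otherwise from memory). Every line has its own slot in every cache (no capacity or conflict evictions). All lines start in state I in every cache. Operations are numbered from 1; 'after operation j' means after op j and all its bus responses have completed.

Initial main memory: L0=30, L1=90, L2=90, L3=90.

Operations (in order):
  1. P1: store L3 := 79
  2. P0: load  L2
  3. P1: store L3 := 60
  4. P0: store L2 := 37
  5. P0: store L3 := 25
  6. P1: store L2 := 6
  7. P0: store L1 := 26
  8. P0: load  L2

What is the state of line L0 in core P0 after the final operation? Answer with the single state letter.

1. P1: store L3 := 79  bus=[BusRdX]  L3: P0=I P1=M  mem[L3]=90
2. P0: load  L2  bus=[BusRd]  L2: P0=E P1=I  mem[L2]=90
3. P1: store L3 := 60  bus=[-]  L3: P0=I P1=M  mem[L3]=90
4. P0: store L2 := 37  bus=[-]  L2: P0=M P1=I  mem[L2]=90
5. P0: store L3 := 25  bus=[BusRdX,Flush]  L3: P0=M P1=I  mem[L3]=60
6. P1: store L2 := 6  bus=[BusRdX,Flush]  L2: P0=I P1=M  mem[L2]=37
7. P0: store L1 := 26  bus=[BusRdX]  L1: P0=M P1=I  mem[L1]=90
8. P0: load  L2  bus=[BusRd,Flush]  L2: P0=S P1=S  mem[L2]=6

state = I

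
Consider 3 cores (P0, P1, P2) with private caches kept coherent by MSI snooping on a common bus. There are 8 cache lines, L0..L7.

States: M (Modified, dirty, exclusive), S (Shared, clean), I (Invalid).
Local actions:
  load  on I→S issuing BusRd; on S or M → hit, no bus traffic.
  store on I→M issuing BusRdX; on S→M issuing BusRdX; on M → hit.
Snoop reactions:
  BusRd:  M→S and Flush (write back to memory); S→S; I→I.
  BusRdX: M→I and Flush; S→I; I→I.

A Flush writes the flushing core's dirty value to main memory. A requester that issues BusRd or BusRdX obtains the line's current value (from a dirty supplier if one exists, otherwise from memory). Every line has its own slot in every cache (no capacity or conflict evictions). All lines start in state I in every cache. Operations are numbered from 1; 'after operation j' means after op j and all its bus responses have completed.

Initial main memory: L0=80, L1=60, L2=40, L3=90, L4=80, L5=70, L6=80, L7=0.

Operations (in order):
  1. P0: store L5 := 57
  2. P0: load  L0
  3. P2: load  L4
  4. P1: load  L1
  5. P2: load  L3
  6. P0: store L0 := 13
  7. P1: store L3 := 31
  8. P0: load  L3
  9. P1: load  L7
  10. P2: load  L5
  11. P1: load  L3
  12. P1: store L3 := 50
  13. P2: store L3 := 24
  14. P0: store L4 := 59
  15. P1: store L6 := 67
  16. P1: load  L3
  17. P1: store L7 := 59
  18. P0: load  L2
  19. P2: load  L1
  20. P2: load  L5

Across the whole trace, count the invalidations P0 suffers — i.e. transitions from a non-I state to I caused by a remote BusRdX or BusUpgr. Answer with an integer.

  op1 P0: store L5 := 57 → M/I/I on L5; bus BusRdX; mem=70
  op2 P0: load  L0 → S/I/I on L0; bus BusRd; mem=80
  op3 P2: load  L4 → I/I/S on L4; bus BusRd; mem=80
  op4 P1: load  L1 → I/S/I on L1; bus BusRd; mem=60
  op5 P2: load  L3 → I/I/S on L3; bus BusRd; mem=90
  op6 P0: store L0 := 13 → M/I/I on L0; bus BusRdX; mem=80
  op7 P1: store L3 := 31 → I/M/I on L3; bus BusRdX; mem=90
  op8 P0: load  L3 → S/S/I on L3; bus BusRd Flush; mem=31
  op9 P1: load  L7 → I/S/I on L7; bus BusRd; mem=0
  op10 P2: load  L5 → S/I/S on L5; bus BusRd Flush; mem=57
  op11 P1: load  L3 → S/S/I on L3; bus (none); mem=31
  op12 P1: store L3 := 50 → I/M/I on L3; bus BusRdX; mem=31
  op13 P2: store L3 := 24 → I/I/M on L3; bus BusRdX Flush; mem=50
  op14 P0: store L4 := 59 → M/I/I on L4; bus BusRdX; mem=80
  op15 P1: store L6 := 67 → I/M/I on L6; bus BusRdX; mem=80
  op16 P1: load  L3 → I/S/S on L3; bus BusRd Flush; mem=24
  op17 P1: store L7 := 59 → I/M/I on L7; bus BusRdX; mem=0
  op18 P0: load  L2 → S/I/I on L2; bus BusRd; mem=40
  op19 P2: load  L1 → I/S/S on L1; bus BusRd; mem=60
  op20 P2: load  L5 → S/I/S on L5; bus (none); mem=57

invalidations = 1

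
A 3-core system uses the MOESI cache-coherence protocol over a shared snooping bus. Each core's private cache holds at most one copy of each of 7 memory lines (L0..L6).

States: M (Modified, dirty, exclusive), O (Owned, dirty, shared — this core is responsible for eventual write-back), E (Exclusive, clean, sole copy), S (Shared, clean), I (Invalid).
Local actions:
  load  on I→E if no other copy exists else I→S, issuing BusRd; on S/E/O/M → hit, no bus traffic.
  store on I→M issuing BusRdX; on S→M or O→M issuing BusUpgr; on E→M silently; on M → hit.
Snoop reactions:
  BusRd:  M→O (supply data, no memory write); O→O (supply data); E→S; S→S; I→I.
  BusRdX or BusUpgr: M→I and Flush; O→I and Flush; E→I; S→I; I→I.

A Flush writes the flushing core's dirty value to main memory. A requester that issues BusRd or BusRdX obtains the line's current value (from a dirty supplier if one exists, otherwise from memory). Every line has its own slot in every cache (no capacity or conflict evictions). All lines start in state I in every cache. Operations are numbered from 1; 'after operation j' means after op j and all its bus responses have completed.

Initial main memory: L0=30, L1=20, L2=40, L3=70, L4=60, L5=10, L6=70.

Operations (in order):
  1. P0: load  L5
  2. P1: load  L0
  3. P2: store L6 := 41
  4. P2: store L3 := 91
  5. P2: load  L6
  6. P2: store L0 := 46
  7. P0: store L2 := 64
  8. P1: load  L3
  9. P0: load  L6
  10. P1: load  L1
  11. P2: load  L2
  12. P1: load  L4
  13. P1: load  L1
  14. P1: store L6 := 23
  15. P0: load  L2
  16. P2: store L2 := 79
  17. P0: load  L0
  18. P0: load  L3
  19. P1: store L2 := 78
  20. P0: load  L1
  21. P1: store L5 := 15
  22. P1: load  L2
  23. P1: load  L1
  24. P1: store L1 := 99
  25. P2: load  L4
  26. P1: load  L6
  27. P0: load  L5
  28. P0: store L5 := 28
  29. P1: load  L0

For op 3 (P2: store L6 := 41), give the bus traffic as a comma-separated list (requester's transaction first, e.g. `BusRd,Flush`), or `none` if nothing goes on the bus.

bus = BusRdX

[1] P0: load  L5 | P0:E(10), P1:I, P2:I | bus: BusRd
[2] P1: load  L0 | P0:I, P1:E(30), P2:I | bus: BusRd
[3] P2: store L6 := 41 | P0:I, P1:I, P2:M(41) | bus: BusRdX
[4] P2: store L3 := 91 | P0:I, P1:I, P2:M(91) | bus: BusRdX
[5] P2: load  L6 | P0:I, P1:I, P2:M(41) | bus: none
[6] P2: store L0 := 46 | P0:I, P1:I, P2:M(46) | bus: BusRdX
[7] P0: store L2 := 64 | P0:M(64), P1:I, P2:I | bus: BusRdX
[8] P1: load  L3 | P0:I, P1:S(91), P2:O(91) | bus: BusRd
[9] P0: load  L6 | P0:S(41), P1:I, P2:O(41) | bus: BusRd
[10] P1: load  L1 | P0:I, P1:E(20), P2:I | bus: BusRd
[11] P2: load  L2 | P0:O(64), P1:I, P2:S(64) | bus: BusRd
[12] P1: load  L4 | P0:I, P1:E(60), P2:I | bus: BusRd
[13] P1: load  L1 | P0:I, P1:E(20), P2:I | bus: none
[14] P1: store L6 := 23 | P0:I, P1:M(23), P2:I | bus: BusRdX,Flush
[15] P0: load  L2 | P0:O(64), P1:I, P2:S(64) | bus: none
[16] P2: store L2 := 79 | P0:I, P1:I, P2:M(79) | bus: BusUpgr,Flush
[17] P0: load  L0 | P0:S(46), P1:I, P2:O(46) | bus: BusRd
[18] P0: load  L3 | P0:S(91), P1:S(91), P2:O(91) | bus: BusRd
[19] P1: store L2 := 78 | P0:I, P1:M(78), P2:I | bus: BusRdX,Flush
[20] P0: load  L1 | P0:S(20), P1:S(20), P2:I | bus: BusRd
[21] P1: store L5 := 15 | P0:I, P1:M(15), P2:I | bus: BusRdX
[22] P1: load  L2 | P0:I, P1:M(78), P2:I | bus: none
[23] P1: load  L1 | P0:S(20), P1:S(20), P2:I | bus: none
[24] P1: store L1 := 99 | P0:I, P1:M(99), P2:I | bus: BusUpgr
[25] P2: load  L4 | P0:I, P1:S(60), P2:S(60) | bus: BusRd
[26] P1: load  L6 | P0:I, P1:M(23), P2:I | bus: none
[27] P0: load  L5 | P0:S(15), P1:O(15), P2:I | bus: BusRd
[28] P0: store L5 := 28 | P0:M(28), P1:I, P2:I | bus: BusUpgr,Flush
[29] P1: load  L0 | P0:S(46), P1:S(46), P2:O(46) | bus: BusRd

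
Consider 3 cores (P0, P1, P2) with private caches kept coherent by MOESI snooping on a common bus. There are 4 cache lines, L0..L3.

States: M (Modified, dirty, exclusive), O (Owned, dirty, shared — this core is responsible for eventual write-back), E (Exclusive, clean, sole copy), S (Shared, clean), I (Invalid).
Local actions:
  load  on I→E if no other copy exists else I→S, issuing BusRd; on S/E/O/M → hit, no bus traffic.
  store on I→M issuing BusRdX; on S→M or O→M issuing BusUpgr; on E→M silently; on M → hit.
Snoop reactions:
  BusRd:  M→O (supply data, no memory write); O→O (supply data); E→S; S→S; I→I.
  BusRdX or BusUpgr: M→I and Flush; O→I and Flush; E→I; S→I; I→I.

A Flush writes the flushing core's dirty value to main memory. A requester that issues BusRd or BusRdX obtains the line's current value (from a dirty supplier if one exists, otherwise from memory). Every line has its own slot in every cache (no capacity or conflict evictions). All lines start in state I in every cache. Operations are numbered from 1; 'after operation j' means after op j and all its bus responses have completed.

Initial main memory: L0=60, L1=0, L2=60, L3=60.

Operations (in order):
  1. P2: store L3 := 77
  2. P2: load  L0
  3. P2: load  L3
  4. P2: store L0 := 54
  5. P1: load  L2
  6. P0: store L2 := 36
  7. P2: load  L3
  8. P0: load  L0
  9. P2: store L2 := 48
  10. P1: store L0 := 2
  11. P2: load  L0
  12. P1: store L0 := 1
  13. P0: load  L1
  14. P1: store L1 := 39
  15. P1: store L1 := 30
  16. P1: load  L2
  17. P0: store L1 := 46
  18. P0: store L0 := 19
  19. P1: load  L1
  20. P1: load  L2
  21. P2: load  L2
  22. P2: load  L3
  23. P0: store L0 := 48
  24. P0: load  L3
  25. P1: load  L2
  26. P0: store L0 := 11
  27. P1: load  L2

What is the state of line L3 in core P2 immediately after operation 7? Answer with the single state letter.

state = M

  op1 P2: store L3 := 77 → I/I/M on L3; bus BusRdX; mem=60
  op2 P2: load  L0 → I/I/E on L0; bus BusRd; mem=60
  op3 P2: load  L3 → I/I/M on L3; bus (none); mem=60
  op4 P2: store L0 := 54 → I/I/M on L0; bus (none); mem=60
  op5 P1: load  L2 → I/E/I on L2; bus BusRd; mem=60
  op6 P0: store L2 := 36 → M/I/I on L2; bus BusRdX; mem=60
  op7 P2: load  L3 → I/I/M on L3; bus (none); mem=60
  op8 P0: load  L0 → S/I/O on L0; bus BusRd; mem=60
  op9 P2: store L2 := 48 → I/I/M on L2; bus BusRdX Flush; mem=36
  op10 P1: store L0 := 2 → I/M/I on L0; bus BusRdX Flush; mem=54
  op11 P2: load  L0 → I/O/S on L0; bus BusRd; mem=54
  op12 P1: store L0 := 1 → I/M/I on L0; bus BusUpgr; mem=54
  op13 P0: load  L1 → E/I/I on L1; bus BusRd; mem=0
  op14 P1: store L1 := 39 → I/M/I on L1; bus BusRdX; mem=0
  op15 P1: store L1 := 30 → I/M/I on L1; bus (none); mem=0
  op16 P1: load  L2 → I/S/O on L2; bus BusRd; mem=36
  op17 P0: store L1 := 46 → M/I/I on L1; bus BusRdX Flush; mem=30
  op18 P0: store L0 := 19 → M/I/I on L0; bus BusRdX Flush; mem=1
  op19 P1: load  L1 → O/S/I on L1; bus BusRd; mem=30
  op20 P1: load  L2 → I/S/O on L2; bus (none); mem=36
  op21 P2: load  L2 → I/S/O on L2; bus (none); mem=36
  op22 P2: load  L3 → I/I/M on L3; bus (none); mem=60
  op23 P0: store L0 := 48 → M/I/I on L0; bus (none); mem=1
  op24 P0: load  L3 → S/I/O on L3; bus BusRd; mem=60
  op25 P1: load  L2 → I/S/O on L2; bus (none); mem=36
  op26 P0: store L0 := 11 → M/I/I on L0; bus (none); mem=1
  op27 P1: load  L2 → I/S/O on L2; bus (none); mem=36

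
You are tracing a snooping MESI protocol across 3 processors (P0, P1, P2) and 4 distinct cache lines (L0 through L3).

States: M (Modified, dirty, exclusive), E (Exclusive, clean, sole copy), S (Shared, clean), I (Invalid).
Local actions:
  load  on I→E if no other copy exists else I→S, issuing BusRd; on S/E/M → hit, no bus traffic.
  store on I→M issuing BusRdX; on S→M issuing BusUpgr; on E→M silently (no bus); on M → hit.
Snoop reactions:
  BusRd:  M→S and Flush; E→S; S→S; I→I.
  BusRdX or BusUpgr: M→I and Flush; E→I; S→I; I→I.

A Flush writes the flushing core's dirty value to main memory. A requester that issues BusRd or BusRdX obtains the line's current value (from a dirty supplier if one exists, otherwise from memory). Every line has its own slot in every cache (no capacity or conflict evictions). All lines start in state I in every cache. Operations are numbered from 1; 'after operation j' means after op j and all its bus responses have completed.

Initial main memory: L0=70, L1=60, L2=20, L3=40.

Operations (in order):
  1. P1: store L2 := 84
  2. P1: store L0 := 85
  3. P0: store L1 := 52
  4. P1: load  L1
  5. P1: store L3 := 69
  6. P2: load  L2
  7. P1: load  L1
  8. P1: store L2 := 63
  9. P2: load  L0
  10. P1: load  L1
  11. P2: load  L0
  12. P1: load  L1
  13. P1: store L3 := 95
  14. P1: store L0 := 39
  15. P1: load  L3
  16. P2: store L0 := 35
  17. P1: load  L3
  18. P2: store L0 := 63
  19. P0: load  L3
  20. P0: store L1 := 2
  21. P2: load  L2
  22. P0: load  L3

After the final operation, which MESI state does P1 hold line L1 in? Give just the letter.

state = I

step 1: P1: store L2 := 84  ⟶  IMI  (L2)  txn=BusRdX  M[L2]=20
step 2: P1: store L0 := 85  ⟶  IMI  (L0)  txn=BusRdX  M[L0]=70
step 3: P0: store L1 := 52  ⟶  MII  (L1)  txn=BusRdX  M[L1]=60
step 4: P1: load  L1  ⟶  SSI  (L1)  txn=BusRd+Flush  M[L1]=52
step 5: P1: store L3 := 69  ⟶  IMI  (L3)  txn=BusRdX  M[L3]=40
step 6: P2: load  L2  ⟶  ISS  (L2)  txn=BusRd+Flush  M[L2]=84
step 7: P1: load  L1  ⟶  SSI  (L1)  txn=∅  M[L1]=52
step 8: P1: store L2 := 63  ⟶  IMI  (L2)  txn=BusUpgr  M[L2]=84
step 9: P2: load  L0  ⟶  ISS  (L0)  txn=BusRd+Flush  M[L0]=85
step 10: P1: load  L1  ⟶  SSI  (L1)  txn=∅  M[L1]=52
step 11: P2: load  L0  ⟶  ISS  (L0)  txn=∅  M[L0]=85
step 12: P1: load  L1  ⟶  SSI  (L1)  txn=∅  M[L1]=52
step 13: P1: store L3 := 95  ⟶  IMI  (L3)  txn=∅  M[L3]=40
step 14: P1: store L0 := 39  ⟶  IMI  (L0)  txn=BusUpgr  M[L0]=85
step 15: P1: load  L3  ⟶  IMI  (L3)  txn=∅  M[L3]=40
step 16: P2: store L0 := 35  ⟶  IIM  (L0)  txn=BusRdX+Flush  M[L0]=39
step 17: P1: load  L3  ⟶  IMI  (L3)  txn=∅  M[L3]=40
step 18: P2: store L0 := 63  ⟶  IIM  (L0)  txn=∅  M[L0]=39
step 19: P0: load  L3  ⟶  SSI  (L3)  txn=BusRd+Flush  M[L3]=95
step 20: P0: store L1 := 2  ⟶  MII  (L1)  txn=BusUpgr  M[L1]=52
step 21: P2: load  L2  ⟶  ISS  (L2)  txn=BusRd+Flush  M[L2]=63
step 22: P0: load  L3  ⟶  SSI  (L3)  txn=∅  M[L3]=95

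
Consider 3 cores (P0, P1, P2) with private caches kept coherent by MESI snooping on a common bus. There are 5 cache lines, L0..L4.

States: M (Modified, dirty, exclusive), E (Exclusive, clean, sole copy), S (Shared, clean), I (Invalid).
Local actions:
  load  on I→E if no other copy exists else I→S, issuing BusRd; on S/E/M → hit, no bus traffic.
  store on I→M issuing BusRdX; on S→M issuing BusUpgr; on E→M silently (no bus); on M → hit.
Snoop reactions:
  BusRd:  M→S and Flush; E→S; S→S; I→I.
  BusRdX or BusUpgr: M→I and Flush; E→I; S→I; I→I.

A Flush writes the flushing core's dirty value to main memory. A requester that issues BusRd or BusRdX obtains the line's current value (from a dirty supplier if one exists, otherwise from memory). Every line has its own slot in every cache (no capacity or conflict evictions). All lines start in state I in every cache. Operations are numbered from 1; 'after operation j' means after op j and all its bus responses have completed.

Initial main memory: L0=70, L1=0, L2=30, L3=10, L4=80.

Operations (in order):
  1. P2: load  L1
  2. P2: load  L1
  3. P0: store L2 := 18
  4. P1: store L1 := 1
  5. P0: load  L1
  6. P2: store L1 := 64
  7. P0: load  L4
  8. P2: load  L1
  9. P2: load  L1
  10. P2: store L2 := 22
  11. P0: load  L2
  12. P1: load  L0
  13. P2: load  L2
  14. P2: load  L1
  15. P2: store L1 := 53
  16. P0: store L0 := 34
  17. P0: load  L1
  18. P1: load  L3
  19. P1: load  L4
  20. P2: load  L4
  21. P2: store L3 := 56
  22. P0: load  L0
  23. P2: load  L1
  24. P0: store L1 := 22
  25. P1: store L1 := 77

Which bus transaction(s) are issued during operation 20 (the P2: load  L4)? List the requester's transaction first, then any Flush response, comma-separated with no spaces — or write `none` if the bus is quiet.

1. P2: load  L1  bus=[BusRd]  L1: P0=I P1=I P2=E  mem[L1]=0
2. P2: load  L1  bus=[-]  L1: P0=I P1=I P2=E  mem[L1]=0
3. P0: store L2 := 18  bus=[BusRdX]  L2: P0=M P1=I P2=I  mem[L2]=30
4. P1: store L1 := 1  bus=[BusRdX]  L1: P0=I P1=M P2=I  mem[L1]=0
5. P0: load  L1  bus=[BusRd,Flush]  L1: P0=S P1=S P2=I  mem[L1]=1
6. P2: store L1 := 64  bus=[BusRdX]  L1: P0=I P1=I P2=M  mem[L1]=1
7. P0: load  L4  bus=[BusRd]  L4: P0=E P1=I P2=I  mem[L4]=80
8. P2: load  L1  bus=[-]  L1: P0=I P1=I P2=M  mem[L1]=1
9. P2: load  L1  bus=[-]  L1: P0=I P1=I P2=M  mem[L1]=1
10. P2: store L2 := 22  bus=[BusRdX,Flush]  L2: P0=I P1=I P2=M  mem[L2]=18
11. P0: load  L2  bus=[BusRd,Flush]  L2: P0=S P1=I P2=S  mem[L2]=22
12. P1: load  L0  bus=[BusRd]  L0: P0=I P1=E P2=I  mem[L0]=70
13. P2: load  L2  bus=[-]  L2: P0=S P1=I P2=S  mem[L2]=22
14. P2: load  L1  bus=[-]  L1: P0=I P1=I P2=M  mem[L1]=1
15. P2: store L1 := 53  bus=[-]  L1: P0=I P1=I P2=M  mem[L1]=1
16. P0: store L0 := 34  bus=[BusRdX]  L0: P0=M P1=I P2=I  mem[L0]=70
17. P0: load  L1  bus=[BusRd,Flush]  L1: P0=S P1=I P2=S  mem[L1]=53
18. P1: load  L3  bus=[BusRd]  L3: P0=I P1=E P2=I  mem[L3]=10
19. P1: load  L4  bus=[BusRd]  L4: P0=S P1=S P2=I  mem[L4]=80
20. P2: load  L4  bus=[BusRd]  L4: P0=S P1=S P2=S  mem[L4]=80
21. P2: store L3 := 56  bus=[BusRdX]  L3: P0=I P1=I P2=M  mem[L3]=10
22. P0: load  L0  bus=[-]  L0: P0=M P1=I P2=I  mem[L0]=70
23. P2: load  L1  bus=[-]  L1: P0=S P1=I P2=S  mem[L1]=53
24. P0: store L1 := 22  bus=[BusUpgr]  L1: P0=M P1=I P2=I  mem[L1]=53
25. P1: store L1 := 77  bus=[BusRdX,Flush]  L1: P0=I P1=M P2=I  mem[L1]=22

bus = BusRd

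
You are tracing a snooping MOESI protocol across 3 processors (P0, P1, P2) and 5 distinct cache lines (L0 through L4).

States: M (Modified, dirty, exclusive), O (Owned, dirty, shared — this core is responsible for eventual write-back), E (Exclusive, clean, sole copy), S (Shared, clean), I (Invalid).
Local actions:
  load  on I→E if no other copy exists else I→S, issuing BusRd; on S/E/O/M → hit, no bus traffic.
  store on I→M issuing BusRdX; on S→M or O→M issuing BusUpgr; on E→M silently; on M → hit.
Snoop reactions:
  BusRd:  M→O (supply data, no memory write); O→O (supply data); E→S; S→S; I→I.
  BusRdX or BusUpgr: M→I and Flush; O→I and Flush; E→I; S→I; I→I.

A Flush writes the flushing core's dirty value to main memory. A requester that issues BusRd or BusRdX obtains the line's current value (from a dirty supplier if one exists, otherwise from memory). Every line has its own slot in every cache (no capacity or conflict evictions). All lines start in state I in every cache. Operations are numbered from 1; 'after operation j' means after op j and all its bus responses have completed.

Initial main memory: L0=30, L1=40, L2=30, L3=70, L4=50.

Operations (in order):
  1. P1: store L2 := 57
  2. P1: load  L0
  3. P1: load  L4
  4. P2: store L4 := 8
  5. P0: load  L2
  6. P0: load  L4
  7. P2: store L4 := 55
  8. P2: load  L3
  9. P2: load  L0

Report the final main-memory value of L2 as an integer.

memory[L2] = 30

[1] P1: store L2 := 57 | P0:I, P1:M(57), P2:I | bus: BusRdX
[2] P1: load  L0 | P0:I, P1:E(30), P2:I | bus: BusRd
[3] P1: load  L4 | P0:I, P1:E(50), P2:I | bus: BusRd
[4] P2: store L4 := 8 | P0:I, P1:I, P2:M(8) | bus: BusRdX
[5] P0: load  L2 | P0:S(57), P1:O(57), P2:I | bus: BusRd
[6] P0: load  L4 | P0:S(8), P1:I, P2:O(8) | bus: BusRd
[7] P2: store L4 := 55 | P0:I, P1:I, P2:M(55) | bus: BusUpgr
[8] P2: load  L3 | P0:I, P1:I, P2:E(70) | bus: BusRd
[9] P2: load  L0 | P0:I, P1:S(30), P2:S(30) | bus: BusRd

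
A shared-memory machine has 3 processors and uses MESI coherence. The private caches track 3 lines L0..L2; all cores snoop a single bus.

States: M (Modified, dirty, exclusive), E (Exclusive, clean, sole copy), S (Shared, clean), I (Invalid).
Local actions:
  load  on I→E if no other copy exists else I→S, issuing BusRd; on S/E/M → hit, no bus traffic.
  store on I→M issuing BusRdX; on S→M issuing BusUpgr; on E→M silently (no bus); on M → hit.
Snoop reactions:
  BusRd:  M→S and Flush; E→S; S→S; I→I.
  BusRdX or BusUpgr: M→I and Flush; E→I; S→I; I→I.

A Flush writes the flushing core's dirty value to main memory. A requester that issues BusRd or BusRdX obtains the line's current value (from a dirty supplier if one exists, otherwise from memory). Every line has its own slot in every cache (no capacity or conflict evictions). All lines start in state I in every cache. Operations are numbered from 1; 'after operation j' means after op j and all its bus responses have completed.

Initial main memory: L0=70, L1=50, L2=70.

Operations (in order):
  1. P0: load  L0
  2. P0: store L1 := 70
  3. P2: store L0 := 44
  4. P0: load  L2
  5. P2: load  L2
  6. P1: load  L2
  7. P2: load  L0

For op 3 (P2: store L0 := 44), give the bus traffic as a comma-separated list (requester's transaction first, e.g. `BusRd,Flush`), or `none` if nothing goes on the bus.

  op1 P0: load  L0 → E/I/I on L0; bus BusRd; mem=70
  op2 P0: store L1 := 70 → M/I/I on L1; bus BusRdX; mem=50
  op3 P2: store L0 := 44 → I/I/M on L0; bus BusRdX; mem=70
  op4 P0: load  L2 → E/I/I on L2; bus BusRd; mem=70
  op5 P2: load  L2 → S/I/S on L2; bus BusRd; mem=70
  op6 P1: load  L2 → S/S/S on L2; bus BusRd; mem=70
  op7 P2: load  L0 → I/I/M on L0; bus (none); mem=70

bus = BusRdX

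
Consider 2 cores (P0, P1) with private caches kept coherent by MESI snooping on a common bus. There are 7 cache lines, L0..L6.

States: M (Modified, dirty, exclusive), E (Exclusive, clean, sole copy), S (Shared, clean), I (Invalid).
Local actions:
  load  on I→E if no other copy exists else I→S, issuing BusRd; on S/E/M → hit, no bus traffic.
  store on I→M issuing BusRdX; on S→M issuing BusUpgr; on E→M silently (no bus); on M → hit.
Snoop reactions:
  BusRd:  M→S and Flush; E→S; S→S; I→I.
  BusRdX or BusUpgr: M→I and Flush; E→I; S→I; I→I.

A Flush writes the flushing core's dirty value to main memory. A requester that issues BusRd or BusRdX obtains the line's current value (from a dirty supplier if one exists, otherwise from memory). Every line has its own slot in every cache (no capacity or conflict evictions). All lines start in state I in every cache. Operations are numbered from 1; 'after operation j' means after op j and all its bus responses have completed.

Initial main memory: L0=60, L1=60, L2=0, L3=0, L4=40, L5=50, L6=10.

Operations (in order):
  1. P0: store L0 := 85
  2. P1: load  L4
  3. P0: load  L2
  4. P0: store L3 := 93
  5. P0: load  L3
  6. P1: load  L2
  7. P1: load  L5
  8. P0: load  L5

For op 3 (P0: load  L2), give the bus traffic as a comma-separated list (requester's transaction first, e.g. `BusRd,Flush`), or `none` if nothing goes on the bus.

[1] P0: store L0 := 85 | P0:M(85), P1:I | bus: BusRdX
[2] P1: load  L4 | P0:I, P1:E(40) | bus: BusRd
[3] P0: load  L2 | P0:E(0), P1:I | bus: BusRd
[4] P0: store L3 := 93 | P0:M(93), P1:I | bus: BusRdX
[5] P0: load  L3 | P0:M(93), P1:I | bus: none
[6] P1: load  L2 | P0:S(0), P1:S(0) | bus: BusRd
[7] P1: load  L5 | P0:I, P1:E(50) | bus: BusRd
[8] P0: load  L5 | P0:S(50), P1:S(50) | bus: BusRd

bus = BusRd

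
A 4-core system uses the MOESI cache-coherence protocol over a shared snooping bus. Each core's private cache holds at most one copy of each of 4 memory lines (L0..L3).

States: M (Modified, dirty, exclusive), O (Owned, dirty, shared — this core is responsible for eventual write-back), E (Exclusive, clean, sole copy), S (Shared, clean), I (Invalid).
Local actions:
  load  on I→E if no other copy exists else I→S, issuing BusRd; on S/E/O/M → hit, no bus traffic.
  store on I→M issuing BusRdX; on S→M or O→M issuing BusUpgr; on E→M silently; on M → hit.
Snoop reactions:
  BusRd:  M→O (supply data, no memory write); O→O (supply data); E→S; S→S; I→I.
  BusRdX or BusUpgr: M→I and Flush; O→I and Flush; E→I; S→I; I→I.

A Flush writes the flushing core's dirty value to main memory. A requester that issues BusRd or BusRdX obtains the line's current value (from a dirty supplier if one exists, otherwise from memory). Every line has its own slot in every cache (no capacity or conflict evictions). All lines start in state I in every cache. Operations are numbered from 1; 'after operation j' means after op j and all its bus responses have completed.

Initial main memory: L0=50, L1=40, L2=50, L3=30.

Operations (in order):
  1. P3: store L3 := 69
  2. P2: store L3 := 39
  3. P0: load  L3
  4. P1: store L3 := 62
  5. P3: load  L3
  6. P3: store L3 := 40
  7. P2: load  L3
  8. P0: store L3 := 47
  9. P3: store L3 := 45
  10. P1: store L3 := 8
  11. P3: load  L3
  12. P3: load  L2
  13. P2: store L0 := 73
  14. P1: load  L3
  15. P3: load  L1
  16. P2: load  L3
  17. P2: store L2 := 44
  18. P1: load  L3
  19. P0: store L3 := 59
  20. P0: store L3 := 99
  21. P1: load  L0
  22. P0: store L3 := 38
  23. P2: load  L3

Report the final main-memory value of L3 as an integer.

memory[L3] = 8

  op1 P3: store L3 := 69 → I/I/I/M on L3; bus BusRdX; mem=30
  op2 P2: store L3 := 39 → I/I/M/I on L3; bus BusRdX Flush; mem=69
  op3 P0: load  L3 → S/I/O/I on L3; bus BusRd; mem=69
  op4 P1: store L3 := 62 → I/M/I/I on L3; bus BusRdX Flush; mem=39
  op5 P3: load  L3 → I/O/I/S on L3; bus BusRd; mem=39
  op6 P3: store L3 := 40 → I/I/I/M on L3; bus BusUpgr Flush; mem=62
  op7 P2: load  L3 → I/I/S/O on L3; bus BusRd; mem=62
  op8 P0: store L3 := 47 → M/I/I/I on L3; bus BusRdX Flush; mem=40
  op9 P3: store L3 := 45 → I/I/I/M on L3; bus BusRdX Flush; mem=47
  op10 P1: store L3 := 8 → I/M/I/I on L3; bus BusRdX Flush; mem=45
  op11 P3: load  L3 → I/O/I/S on L3; bus BusRd; mem=45
  op12 P3: load  L2 → I/I/I/E on L2; bus BusRd; mem=50
  op13 P2: store L0 := 73 → I/I/M/I on L0; bus BusRdX; mem=50
  op14 P1: load  L3 → I/O/I/S on L3; bus (none); mem=45
  op15 P3: load  L1 → I/I/I/E on L1; bus BusRd; mem=40
  op16 P2: load  L3 → I/O/S/S on L3; bus BusRd; mem=45
  op17 P2: store L2 := 44 → I/I/M/I on L2; bus BusRdX; mem=50
  op18 P1: load  L3 → I/O/S/S on L3; bus (none); mem=45
  op19 P0: store L3 := 59 → M/I/I/I on L3; bus BusRdX Flush; mem=8
  op20 P0: store L3 := 99 → M/I/I/I on L3; bus (none); mem=8
  op21 P1: load  L0 → I/S/O/I on L0; bus BusRd; mem=50
  op22 P0: store L3 := 38 → M/I/I/I on L3; bus (none); mem=8
  op23 P2: load  L3 → O/I/S/I on L3; bus BusRd; mem=8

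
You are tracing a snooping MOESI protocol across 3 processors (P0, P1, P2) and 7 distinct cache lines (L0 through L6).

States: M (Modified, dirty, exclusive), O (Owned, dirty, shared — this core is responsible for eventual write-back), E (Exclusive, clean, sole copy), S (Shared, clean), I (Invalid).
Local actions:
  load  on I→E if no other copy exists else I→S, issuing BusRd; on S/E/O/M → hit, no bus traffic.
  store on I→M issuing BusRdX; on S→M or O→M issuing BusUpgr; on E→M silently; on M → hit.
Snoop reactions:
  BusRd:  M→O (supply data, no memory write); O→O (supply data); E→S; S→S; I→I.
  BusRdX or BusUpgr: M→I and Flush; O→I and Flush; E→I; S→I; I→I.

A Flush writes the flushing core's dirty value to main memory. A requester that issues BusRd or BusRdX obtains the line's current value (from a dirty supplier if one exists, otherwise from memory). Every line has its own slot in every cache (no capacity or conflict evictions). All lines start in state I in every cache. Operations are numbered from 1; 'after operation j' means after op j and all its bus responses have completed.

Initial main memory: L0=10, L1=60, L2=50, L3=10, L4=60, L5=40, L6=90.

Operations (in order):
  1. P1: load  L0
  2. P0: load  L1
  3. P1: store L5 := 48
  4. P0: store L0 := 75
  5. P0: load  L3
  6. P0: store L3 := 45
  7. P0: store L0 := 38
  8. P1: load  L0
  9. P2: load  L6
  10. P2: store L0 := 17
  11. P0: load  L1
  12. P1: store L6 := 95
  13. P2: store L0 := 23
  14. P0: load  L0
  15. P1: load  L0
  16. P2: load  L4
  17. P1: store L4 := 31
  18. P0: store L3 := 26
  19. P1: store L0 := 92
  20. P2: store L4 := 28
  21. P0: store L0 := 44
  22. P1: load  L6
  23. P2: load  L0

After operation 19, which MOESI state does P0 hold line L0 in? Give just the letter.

  op1 P1: load  L0 → I/E/I on L0; bus BusRd; mem=10
  op2 P0: load  L1 → E/I/I on L1; bus BusRd; mem=60
  op3 P1: store L5 := 48 → I/M/I on L5; bus BusRdX; mem=40
  op4 P0: store L0 := 75 → M/I/I on L0; bus BusRdX; mem=10
  op5 P0: load  L3 → E/I/I on L3; bus BusRd; mem=10
  op6 P0: store L3 := 45 → M/I/I on L3; bus (none); mem=10
  op7 P0: store L0 := 38 → M/I/I on L0; bus (none); mem=10
  op8 P1: load  L0 → O/S/I on L0; bus BusRd; mem=10
  op9 P2: load  L6 → I/I/E on L6; bus BusRd; mem=90
  op10 P2: store L0 := 17 → I/I/M on L0; bus BusRdX Flush; mem=38
  op11 P0: load  L1 → E/I/I on L1; bus (none); mem=60
  op12 P1: store L6 := 95 → I/M/I on L6; bus BusRdX; mem=90
  op13 P2: store L0 := 23 → I/I/M on L0; bus (none); mem=38
  op14 P0: load  L0 → S/I/O on L0; bus BusRd; mem=38
  op15 P1: load  L0 → S/S/O on L0; bus BusRd; mem=38
  op16 P2: load  L4 → I/I/E on L4; bus BusRd; mem=60
  op17 P1: store L4 := 31 → I/M/I on L4; bus BusRdX; mem=60
  op18 P0: store L3 := 26 → M/I/I on L3; bus (none); mem=10
  op19 P1: store L0 := 92 → I/M/I on L0; bus BusUpgr Flush; mem=23
  op20 P2: store L4 := 28 → I/I/M on L4; bus BusRdX Flush; mem=31
  op21 P0: store L0 := 44 → M/I/I on L0; bus BusRdX Flush; mem=92
  op22 P1: load  L6 → I/M/I on L6; bus (none); mem=90
  op23 P2: load  L0 → O/I/S on L0; bus BusRd; mem=92

state = I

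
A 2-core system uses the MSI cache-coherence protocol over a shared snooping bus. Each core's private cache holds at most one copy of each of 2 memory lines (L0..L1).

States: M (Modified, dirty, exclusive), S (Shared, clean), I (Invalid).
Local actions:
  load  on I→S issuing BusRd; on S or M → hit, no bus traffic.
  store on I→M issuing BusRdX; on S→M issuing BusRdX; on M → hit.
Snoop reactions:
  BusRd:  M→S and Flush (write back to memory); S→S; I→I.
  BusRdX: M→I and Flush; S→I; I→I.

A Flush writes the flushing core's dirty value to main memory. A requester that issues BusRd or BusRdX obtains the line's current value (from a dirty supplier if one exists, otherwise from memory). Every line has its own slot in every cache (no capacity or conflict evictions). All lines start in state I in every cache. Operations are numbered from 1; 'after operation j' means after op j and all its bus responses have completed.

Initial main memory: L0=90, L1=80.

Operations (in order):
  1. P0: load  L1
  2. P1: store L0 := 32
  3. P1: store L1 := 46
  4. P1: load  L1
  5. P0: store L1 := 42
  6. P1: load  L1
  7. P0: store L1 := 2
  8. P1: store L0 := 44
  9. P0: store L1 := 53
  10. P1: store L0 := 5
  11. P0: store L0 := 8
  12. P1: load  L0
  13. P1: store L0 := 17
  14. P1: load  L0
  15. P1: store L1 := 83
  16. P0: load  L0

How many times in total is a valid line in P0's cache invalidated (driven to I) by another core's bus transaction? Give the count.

invalidations = 3

  op1 P0: load  L1 → S/I on L1; bus BusRd; mem=80
  op2 P1: store L0 := 32 → I/M on L0; bus BusRdX; mem=90
  op3 P1: store L1 := 46 → I/M on L1; bus BusRdX; mem=80
  op4 P1: load  L1 → I/M on L1; bus (none); mem=80
  op5 P0: store L1 := 42 → M/I on L1; bus BusRdX Flush; mem=46
  op6 P1: load  L1 → S/S on L1; bus BusRd Flush; mem=42
  op7 P0: store L1 := 2 → M/I on L1; bus BusRdX; mem=42
  op8 P1: store L0 := 44 → I/M on L0; bus (none); mem=90
  op9 P0: store L1 := 53 → M/I on L1; bus (none); mem=42
  op10 P1: store L0 := 5 → I/M on L0; bus (none); mem=90
  op11 P0: store L0 := 8 → M/I on L0; bus BusRdX Flush; mem=5
  op12 P1: load  L0 → S/S on L0; bus BusRd Flush; mem=8
  op13 P1: store L0 := 17 → I/M on L0; bus BusRdX; mem=8
  op14 P1: load  L0 → I/M on L0; bus (none); mem=8
  op15 P1: store L1 := 83 → I/M on L1; bus BusRdX Flush; mem=53
  op16 P0: load  L0 → S/S on L0; bus BusRd Flush; mem=17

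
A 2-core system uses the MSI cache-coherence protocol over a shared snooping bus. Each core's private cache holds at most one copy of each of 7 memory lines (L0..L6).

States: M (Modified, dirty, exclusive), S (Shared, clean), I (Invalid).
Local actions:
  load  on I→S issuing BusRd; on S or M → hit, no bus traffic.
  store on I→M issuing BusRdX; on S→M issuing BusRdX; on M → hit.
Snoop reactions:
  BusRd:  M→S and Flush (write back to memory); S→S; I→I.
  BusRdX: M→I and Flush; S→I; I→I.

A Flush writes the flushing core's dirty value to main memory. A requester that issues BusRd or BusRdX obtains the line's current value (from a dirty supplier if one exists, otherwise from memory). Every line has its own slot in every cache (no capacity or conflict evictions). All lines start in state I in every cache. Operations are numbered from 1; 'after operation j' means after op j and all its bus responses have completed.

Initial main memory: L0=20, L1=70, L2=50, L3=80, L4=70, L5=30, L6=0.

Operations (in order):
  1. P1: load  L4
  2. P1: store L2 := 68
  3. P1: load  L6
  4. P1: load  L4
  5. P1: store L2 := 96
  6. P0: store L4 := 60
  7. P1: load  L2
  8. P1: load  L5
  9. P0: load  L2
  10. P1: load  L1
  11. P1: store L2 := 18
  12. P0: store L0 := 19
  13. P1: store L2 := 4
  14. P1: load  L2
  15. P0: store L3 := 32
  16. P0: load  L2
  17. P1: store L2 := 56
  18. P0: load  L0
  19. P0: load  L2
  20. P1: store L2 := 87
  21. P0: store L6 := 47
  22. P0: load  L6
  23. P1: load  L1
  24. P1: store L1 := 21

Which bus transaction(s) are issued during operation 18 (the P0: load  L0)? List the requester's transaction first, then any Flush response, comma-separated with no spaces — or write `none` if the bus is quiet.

bus = none

1. P1: load  L4  bus=[BusRd]  L4: P0=I P1=S  mem[L4]=70
2. P1: store L2 := 68  bus=[BusRdX]  L2: P0=I P1=M  mem[L2]=50
3. P1: load  L6  bus=[BusRd]  L6: P0=I P1=S  mem[L6]=0
4. P1: load  L4  bus=[-]  L4: P0=I P1=S  mem[L4]=70
5. P1: store L2 := 96  bus=[-]  L2: P0=I P1=M  mem[L2]=50
6. P0: store L4 := 60  bus=[BusRdX]  L4: P0=M P1=I  mem[L4]=70
7. P1: load  L2  bus=[-]  L2: P0=I P1=M  mem[L2]=50
8. P1: load  L5  bus=[BusRd]  L5: P0=I P1=S  mem[L5]=30
9. P0: load  L2  bus=[BusRd,Flush]  L2: P0=S P1=S  mem[L2]=96
10. P1: load  L1  bus=[BusRd]  L1: P0=I P1=S  mem[L1]=70
11. P1: store L2 := 18  bus=[BusRdX]  L2: P0=I P1=M  mem[L2]=96
12. P0: store L0 := 19  bus=[BusRdX]  L0: P0=M P1=I  mem[L0]=20
13. P1: store L2 := 4  bus=[-]  L2: P0=I P1=M  mem[L2]=96
14. P1: load  L2  bus=[-]  L2: P0=I P1=M  mem[L2]=96
15. P0: store L3 := 32  bus=[BusRdX]  L3: P0=M P1=I  mem[L3]=80
16. P0: load  L2  bus=[BusRd,Flush]  L2: P0=S P1=S  mem[L2]=4
17. P1: store L2 := 56  bus=[BusRdX]  L2: P0=I P1=M  mem[L2]=4
18. P0: load  L0  bus=[-]  L0: P0=M P1=I  mem[L0]=20
19. P0: load  L2  bus=[BusRd,Flush]  L2: P0=S P1=S  mem[L2]=56
20. P1: store L2 := 87  bus=[BusRdX]  L2: P0=I P1=M  mem[L2]=56
21. P0: store L6 := 47  bus=[BusRdX]  L6: P0=M P1=I  mem[L6]=0
22. P0: load  L6  bus=[-]  L6: P0=M P1=I  mem[L6]=0
23. P1: load  L1  bus=[-]  L1: P0=I P1=S  mem[L1]=70
24. P1: store L1 := 21  bus=[BusRdX]  L1: P0=I P1=M  mem[L1]=70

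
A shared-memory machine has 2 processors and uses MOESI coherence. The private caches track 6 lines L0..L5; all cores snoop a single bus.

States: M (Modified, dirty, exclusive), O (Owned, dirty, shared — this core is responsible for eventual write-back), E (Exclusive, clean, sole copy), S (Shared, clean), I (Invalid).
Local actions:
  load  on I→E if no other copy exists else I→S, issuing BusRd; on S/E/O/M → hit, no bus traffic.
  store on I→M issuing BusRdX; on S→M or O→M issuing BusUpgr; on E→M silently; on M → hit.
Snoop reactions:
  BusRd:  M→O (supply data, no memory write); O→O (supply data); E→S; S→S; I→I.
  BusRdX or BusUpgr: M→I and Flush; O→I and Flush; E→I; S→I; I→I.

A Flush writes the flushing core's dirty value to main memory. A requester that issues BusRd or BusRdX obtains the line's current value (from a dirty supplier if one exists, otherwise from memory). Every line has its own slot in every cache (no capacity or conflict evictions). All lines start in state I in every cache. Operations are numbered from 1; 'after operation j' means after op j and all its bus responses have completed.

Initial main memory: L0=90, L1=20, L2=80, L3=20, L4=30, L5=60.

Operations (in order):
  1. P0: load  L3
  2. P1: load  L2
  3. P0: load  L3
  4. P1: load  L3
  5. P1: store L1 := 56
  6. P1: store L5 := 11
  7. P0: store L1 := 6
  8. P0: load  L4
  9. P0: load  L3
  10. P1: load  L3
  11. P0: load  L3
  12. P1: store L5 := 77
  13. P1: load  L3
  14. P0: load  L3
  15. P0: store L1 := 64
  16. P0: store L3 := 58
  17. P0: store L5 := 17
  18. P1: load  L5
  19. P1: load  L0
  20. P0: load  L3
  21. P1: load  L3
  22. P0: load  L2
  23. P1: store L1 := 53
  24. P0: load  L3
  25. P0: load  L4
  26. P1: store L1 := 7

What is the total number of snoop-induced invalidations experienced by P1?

[1] P0: load  L3 | P0:E(20), P1:I | bus: BusRd
[2] P1: load  L2 | P0:I, P1:E(80) | bus: BusRd
[3] P0: load  L3 | P0:E(20), P1:I | bus: none
[4] P1: load  L3 | P0:S(20), P1:S(20) | bus: BusRd
[5] P1: store L1 := 56 | P0:I, P1:M(56) | bus: BusRdX
[6] P1: store L5 := 11 | P0:I, P1:M(11) | bus: BusRdX
[7] P0: store L1 := 6 | P0:M(6), P1:I | bus: BusRdX,Flush
[8] P0: load  L4 | P0:E(30), P1:I | bus: BusRd
[9] P0: load  L3 | P0:S(20), P1:S(20) | bus: none
[10] P1: load  L3 | P0:S(20), P1:S(20) | bus: none
[11] P0: load  L3 | P0:S(20), P1:S(20) | bus: none
[12] P1: store L5 := 77 | P0:I, P1:M(77) | bus: none
[13] P1: load  L3 | P0:S(20), P1:S(20) | bus: none
[14] P0: load  L3 | P0:S(20), P1:S(20) | bus: none
[15] P0: store L1 := 64 | P0:M(64), P1:I | bus: none
[16] P0: store L3 := 58 | P0:M(58), P1:I | bus: BusUpgr
[17] P0: store L5 := 17 | P0:M(17), P1:I | bus: BusRdX,Flush
[18] P1: load  L5 | P0:O(17), P1:S(17) | bus: BusRd
[19] P1: load  L0 | P0:I, P1:E(90) | bus: BusRd
[20] P0: load  L3 | P0:M(58), P1:I | bus: none
[21] P1: load  L3 | P0:O(58), P1:S(58) | bus: BusRd
[22] P0: load  L2 | P0:S(80), P1:S(80) | bus: BusRd
[23] P1: store L1 := 53 | P0:I, P1:M(53) | bus: BusRdX,Flush
[24] P0: load  L3 | P0:O(58), P1:S(58) | bus: none
[25] P0: load  L4 | P0:E(30), P1:I | bus: none
[26] P1: store L1 := 7 | P0:I, P1:M(7) | bus: none

invalidations = 3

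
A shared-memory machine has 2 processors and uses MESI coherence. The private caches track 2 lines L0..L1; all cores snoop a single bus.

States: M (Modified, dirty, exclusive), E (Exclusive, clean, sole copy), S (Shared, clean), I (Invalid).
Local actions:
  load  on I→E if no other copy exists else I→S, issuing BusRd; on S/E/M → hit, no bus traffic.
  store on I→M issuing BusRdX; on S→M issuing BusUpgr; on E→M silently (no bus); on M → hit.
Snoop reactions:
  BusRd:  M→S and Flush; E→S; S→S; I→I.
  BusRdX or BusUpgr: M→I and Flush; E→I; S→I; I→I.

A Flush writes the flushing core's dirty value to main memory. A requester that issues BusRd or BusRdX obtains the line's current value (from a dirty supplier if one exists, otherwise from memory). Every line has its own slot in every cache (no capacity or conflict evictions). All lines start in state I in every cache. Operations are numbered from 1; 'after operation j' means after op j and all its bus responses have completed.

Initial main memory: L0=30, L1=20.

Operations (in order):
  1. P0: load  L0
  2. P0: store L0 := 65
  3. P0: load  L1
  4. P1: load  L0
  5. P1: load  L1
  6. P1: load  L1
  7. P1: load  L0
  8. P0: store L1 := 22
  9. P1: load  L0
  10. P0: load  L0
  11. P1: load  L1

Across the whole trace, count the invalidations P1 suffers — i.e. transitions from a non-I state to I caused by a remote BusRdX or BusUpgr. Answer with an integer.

invalidations = 1

step 1: P0: load  L0  ⟶  EI  (L0)  txn=BusRd  M[L0]=30
step 2: P0: store L0 := 65  ⟶  MI  (L0)  txn=∅  M[L0]=30
step 3: P0: load  L1  ⟶  EI  (L1)  txn=BusRd  M[L1]=20
step 4: P1: load  L0  ⟶  SS  (L0)  txn=BusRd+Flush  M[L0]=65
step 5: P1: load  L1  ⟶  SS  (L1)  txn=BusRd  M[L1]=20
step 6: P1: load  L1  ⟶  SS  (L1)  txn=∅  M[L1]=20
step 7: P1: load  L0  ⟶  SS  (L0)  txn=∅  M[L0]=65
step 8: P0: store L1 := 22  ⟶  MI  (L1)  txn=BusUpgr  M[L1]=20
step 9: P1: load  L0  ⟶  SS  (L0)  txn=∅  M[L0]=65
step 10: P0: load  L0  ⟶  SS  (L0)  txn=∅  M[L0]=65
step 11: P1: load  L1  ⟶  SS  (L1)  txn=BusRd+Flush  M[L1]=22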